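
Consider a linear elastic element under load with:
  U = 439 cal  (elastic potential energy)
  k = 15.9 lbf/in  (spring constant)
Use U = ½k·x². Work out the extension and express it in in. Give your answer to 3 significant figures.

45.2 in

Rearranging: x = √(2U/k).
U = 439 cal = 1837 J; k = 15.9 lbf/in = 2785 N/m.
x = 1.149 m
1.149 m × (1 in / 0.02540 m) = 45.22 in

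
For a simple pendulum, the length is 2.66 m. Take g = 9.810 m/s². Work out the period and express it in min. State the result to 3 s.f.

0.0545 min

T is given directly by: T = 2π√(L/g).
L = 2.66 m; g = 9.810 m/s².
T = 3.272 s
3.272 s × (1 min / 60.00 s) = 0.05453 min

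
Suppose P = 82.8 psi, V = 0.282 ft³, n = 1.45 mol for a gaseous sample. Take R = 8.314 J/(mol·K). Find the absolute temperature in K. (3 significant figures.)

378 K

From the ideal-gas law: T = PV/(nR).
P = 82.8 psi = 5.709×10^5 Pa; V = 0.282 ft³ = 0.007985 m³; n = 1.45 mol; R = 8.314 J/(mol·K).
T = 378.2 K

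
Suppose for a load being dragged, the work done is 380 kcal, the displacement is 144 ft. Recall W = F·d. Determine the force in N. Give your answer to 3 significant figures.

Rearranging: F = W/d.
W = 380 kcal = 1.590×10^6 J; d = 144 ft = 43.89 m.
F = 36224 N

36200 N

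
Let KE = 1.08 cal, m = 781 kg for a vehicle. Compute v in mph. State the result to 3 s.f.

0.241 mph

Solving KE = ½mv² for v: v = √(2·KE/m).
KE = 1.08 cal = 4.519 J; m = 781 kg.
v = 0.1076 m/s
0.1076 m/s × (1 mph / 0.4470 m/s) = 0.2406 mph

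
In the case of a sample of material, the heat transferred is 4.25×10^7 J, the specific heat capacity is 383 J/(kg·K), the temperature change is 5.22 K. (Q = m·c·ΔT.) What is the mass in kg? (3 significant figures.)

21300 kg

Rearranging: m = Q/(c·ΔT).
Q = 4.25×10^7 J; c = 383 J/(kg·K); ΔT = 5.22 K.
m = 21258 kg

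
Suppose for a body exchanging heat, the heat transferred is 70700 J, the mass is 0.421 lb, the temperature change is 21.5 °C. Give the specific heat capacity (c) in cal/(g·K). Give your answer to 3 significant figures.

4.12 cal/(g·K)

Rearranging Q = m·c·ΔT for c: c = Q/(m·ΔT).
Q = 70700 J; m = 0.421 lb = 0.1910 kg; ΔT = 21.5 °C = 21.50 K.
c = 17220 J/(kg·K)
17220 J/(kg·K) × (1 cal/(g·K) / 4184 J/(kg·K)) = 4.116 cal/(g·K)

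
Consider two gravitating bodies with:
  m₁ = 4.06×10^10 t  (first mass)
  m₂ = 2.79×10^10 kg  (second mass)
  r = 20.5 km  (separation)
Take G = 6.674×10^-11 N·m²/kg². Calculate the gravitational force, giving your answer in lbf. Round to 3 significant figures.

F is given directly by: F = Gm₁m₂/r².
m₁ = 4.06×10^10 t = 4.060×10^13 kg; m₂ = 2.79×10^10 kg; r = 20.5 km = 20500 m; G = 6.674×10^-11 N·m²/kg².
F = 1.799×10^5 N
1.799×10^5 N × (1 lbf / 4.448 N) = 40441 lbf

40400 lbf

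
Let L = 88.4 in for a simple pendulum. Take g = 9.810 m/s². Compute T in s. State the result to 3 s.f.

T is given directly by: T = 2π√(L/g).
L = 88.4 in = 2.245 m; g = 9.810 m/s².
T = 3.006 s

3.01 s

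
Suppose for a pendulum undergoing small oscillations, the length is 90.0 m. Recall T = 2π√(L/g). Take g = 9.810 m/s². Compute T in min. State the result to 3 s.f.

0.317 min

T is given directly by: T = 2π√(L/g).
L = 90.0 m; g = 9.810 m/s².
T = 19.03 s
19.03 s × (1 min / 60.00 s) = 0.3172 min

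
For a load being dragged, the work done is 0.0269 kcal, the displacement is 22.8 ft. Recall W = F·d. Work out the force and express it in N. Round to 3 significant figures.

Solving W = F·d for F: F = W/d.
W = 0.0269 kcal = 112.5 J; d = 22.8 ft = 6.949 m.
F = 16.20 N

16.2 N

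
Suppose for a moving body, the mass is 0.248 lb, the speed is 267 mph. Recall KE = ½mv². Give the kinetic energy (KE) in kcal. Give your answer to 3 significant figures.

0.192 kcal

Directly: KE = ½mv².
m = 0.248 lb = 0.1125 kg; v = 267 mph = 119.4 m/s.
KE = 801.3 J
801.3 J × (1 kcal / 4184 J) = 0.1915 kcal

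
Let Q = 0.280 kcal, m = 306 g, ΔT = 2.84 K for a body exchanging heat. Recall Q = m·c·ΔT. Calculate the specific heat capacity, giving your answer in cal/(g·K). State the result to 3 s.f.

Rearranging Q = m·c·ΔT for c: c = Q/(m·ΔT).
Q = 0.280 kcal = 1172 J; m = 306 g = 0.3060 kg; ΔT = 2.84 K.
c = 1348 J/(kg·K)
1348 J/(kg·K) × (1 cal/(g·K) / 4184 J/(kg·K)) = 0.3222 cal/(g·K)

0.322 cal/(g·K)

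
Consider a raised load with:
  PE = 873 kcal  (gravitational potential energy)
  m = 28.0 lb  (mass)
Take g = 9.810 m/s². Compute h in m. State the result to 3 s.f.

29300 m

Rearranging: h = PE/(m·g).
PE = 873 kcal = 3.653×10^6 J; m = 28.0 lb = 12.70 kg; g = 9.810 m/s².
h = 29317 m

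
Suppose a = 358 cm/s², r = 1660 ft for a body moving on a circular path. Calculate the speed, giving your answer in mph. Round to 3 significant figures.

Rearranging: v = √(a·r).
a = 358 cm/s² = 3.580 m/s²; r = 1660 ft = 506.0 m.
v = 42.56 m/s
42.56 m/s × (1 mph / 0.4470 m/s) = 95.20 mph

95.2 mph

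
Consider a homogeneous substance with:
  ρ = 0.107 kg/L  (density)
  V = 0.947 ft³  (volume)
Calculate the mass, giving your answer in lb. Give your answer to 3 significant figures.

Solving ρ = m/V for m: m = ρV.
ρ = 0.107 kg/L = 107.0 kg/m³; V = 0.947 ft³ = 0.02682 m³.
m = 2.869 kg
2.869 kg × (1 lb / 0.4536 kg) = 6.326 lb

6.33 lb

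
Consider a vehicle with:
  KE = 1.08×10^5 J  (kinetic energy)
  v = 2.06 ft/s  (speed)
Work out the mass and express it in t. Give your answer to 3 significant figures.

Rearranging: m = 2·KE/v².
KE = 1.08×10^5 J; v = 2.06 ft/s = 0.6279 m/s.
m = 5.479×10^5 kg
5.479×10^5 kg × (1 t / 1000 kg) = 547.9 t

548 t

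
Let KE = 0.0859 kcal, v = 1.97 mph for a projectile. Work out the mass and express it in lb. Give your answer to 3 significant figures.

Rearranging: m = 2·KE/v².
KE = 0.0859 kcal = 359.4 J; v = 1.97 mph = 0.8807 m/s.
m = 926.8 kg
926.8 kg × (1 lb / 0.4536 kg) = 2043 lb

2040 lb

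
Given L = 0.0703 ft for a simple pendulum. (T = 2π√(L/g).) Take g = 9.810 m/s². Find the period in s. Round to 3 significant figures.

0.294 s

T is given directly by: T = 2π√(L/g).
L = 0.0703 ft = 0.02143 m; g = 9.810 m/s².
T = 0.2937 s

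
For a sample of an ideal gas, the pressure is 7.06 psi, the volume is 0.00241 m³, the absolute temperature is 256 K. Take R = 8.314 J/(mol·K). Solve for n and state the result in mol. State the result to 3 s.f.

0.0551 mol

Rearranging PV = nRT for n: n = PV/(RT).
P = 7.06 psi = 48677 Pa; V = 0.00241 m³; T = 256 K; R = 8.314 J/(mol·K).
n = 0.05512 mol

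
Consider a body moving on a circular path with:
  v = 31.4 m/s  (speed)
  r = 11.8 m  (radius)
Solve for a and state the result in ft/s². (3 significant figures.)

274 ft/s²

Directly: a = v²/r.
v = 31.4 m/s; r = 11.8 m.
a = 83.56 m/s²
83.56 m/s² × (1 ft/s² / 0.3048 m/s²) = 274.1 ft/s²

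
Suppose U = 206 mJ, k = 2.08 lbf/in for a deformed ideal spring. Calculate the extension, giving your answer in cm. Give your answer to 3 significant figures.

Solving U = ½k·x² for x: x = √(2U/k).
U = 206 mJ = 0.2060 J; k = 2.08 lbf/in = 364.3 N/m.
x = 0.03363 m
0.03363 m × (1 cm / 0.01000 m) = 3.363 cm

3.36 cm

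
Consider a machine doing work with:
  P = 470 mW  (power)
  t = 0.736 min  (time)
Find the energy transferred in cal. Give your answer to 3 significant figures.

4.96 cal

Rearranging: W = P·t.
P = 470 mW = 0.4700 W; t = 0.736 min = 44.16 s.
W = 20.76 J
20.76 J × (1 cal / 4.184 J) = 4.961 cal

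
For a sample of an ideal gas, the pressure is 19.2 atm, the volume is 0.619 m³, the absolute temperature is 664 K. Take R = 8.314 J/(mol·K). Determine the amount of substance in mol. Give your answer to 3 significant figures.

From the ideal-gas law: n = PV/(RT).
P = 19.2 atm = 1.945×10^6 Pa; V = 0.619 m³; T = 664 K; R = 8.314 J/(mol·K).
n = 218.1 mol

218 mol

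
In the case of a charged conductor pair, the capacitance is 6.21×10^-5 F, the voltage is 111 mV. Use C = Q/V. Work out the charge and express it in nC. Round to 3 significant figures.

6890 nC

Solving C = Q/V for Q: Q = CV.
C = 6.21×10^-5 F; V = 111 mV = 0.1110 V.
Q = 6.893×10^-6 C
6.893×10^-6 C × (1 nC / 1.000×10^-9 C) = 6893 nC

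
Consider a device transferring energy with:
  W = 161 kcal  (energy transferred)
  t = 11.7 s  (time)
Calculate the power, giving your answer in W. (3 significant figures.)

P is given directly by: P = W/t.
W = 161 kcal = 6.736×10^5 J; t = 11.7 s.
P = 57575 W  (the unit combination reduces to kg·m²/s³ = W)

57600 W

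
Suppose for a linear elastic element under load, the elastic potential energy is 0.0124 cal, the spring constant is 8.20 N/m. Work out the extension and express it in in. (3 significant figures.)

Rearranging U = ½k·x² for x: x = √(2U/k).
U = 0.0124 cal = 0.05188 J; k = 8.20 N/m.
x = 0.1125 m
0.1125 m × (1 in / 0.02540 m) = 4.429 in

4.43 in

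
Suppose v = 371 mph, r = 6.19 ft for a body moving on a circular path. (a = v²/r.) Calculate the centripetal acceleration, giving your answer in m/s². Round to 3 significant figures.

a is given directly by: a = v²/r.
v = 371 mph = 165.9 m/s; r = 6.19 ft = 1.887 m.
a = 14579 m/s²

14600 m/s²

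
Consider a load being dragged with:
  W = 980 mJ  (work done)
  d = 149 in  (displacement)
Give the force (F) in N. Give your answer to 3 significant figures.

Solving W = F·d for F: F = W/d.
W = 980 mJ = 0.9800 J; d = 149 in = 3.785 m.
F = 0.2589 N

0.259 N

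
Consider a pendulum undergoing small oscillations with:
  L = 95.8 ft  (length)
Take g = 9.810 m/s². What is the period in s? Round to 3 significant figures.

10.8 s

T is given directly by: T = 2π√(L/g).
L = 95.8 ft = 29.20 m; g = 9.810 m/s².
T = 10.84 s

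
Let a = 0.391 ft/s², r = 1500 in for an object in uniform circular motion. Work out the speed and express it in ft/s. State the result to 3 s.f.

6.99 ft/s

Rearranging: v = √(a·r).
a = 0.391 ft/s² = 0.1192 m/s²; r = 1500 in = 38.10 m.
v = 2.131 m/s
2.131 m/s × (1 ft/s / 0.3048 m/s) = 6.991 ft/s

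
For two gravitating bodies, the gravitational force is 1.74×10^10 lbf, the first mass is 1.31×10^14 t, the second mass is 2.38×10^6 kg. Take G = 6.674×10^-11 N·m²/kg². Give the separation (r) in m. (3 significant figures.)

Rearranging: r = √(G·m₁m₂/F).
F = 1.74×10^10 lbf = 7.740×10^10 N; m₁ = 1.31×10^14 t = 1.310×10^17 kg; m₂ = 2.38×10^6 kg; G = 6.674×10^-11 N·m²/kg².
r = 16.40 m

16.4 m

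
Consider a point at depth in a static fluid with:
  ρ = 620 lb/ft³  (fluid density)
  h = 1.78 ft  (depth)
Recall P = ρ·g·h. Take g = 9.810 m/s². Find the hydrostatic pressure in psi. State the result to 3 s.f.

Directly: P = ρgh.
ρ = 620 lb/ft³ = 9931 kg/m³; h = 1.78 ft = 0.5425 m; g = 9.810 m/s².
P = 52859 Pa
52859 Pa × (1 psi / 6895 Pa) = 7.667 psi

7.67 psi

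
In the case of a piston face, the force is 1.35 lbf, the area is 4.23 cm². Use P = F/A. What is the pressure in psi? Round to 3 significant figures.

P is given directly by: P = F/A.
F = 1.35 lbf = 6.005 N; A = 4.23 cm² = 4.230×10^-4 m².
P = 14196 Pa
14196 Pa × (1 psi / 6895 Pa) = 2.059 psi

2.06 psi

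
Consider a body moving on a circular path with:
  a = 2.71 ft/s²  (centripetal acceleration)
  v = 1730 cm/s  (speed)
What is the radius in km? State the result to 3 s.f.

0.362 km

Rearranging a = v²/r for r: r = v²/a.
a = 2.71 ft/s² = 0.8260 m/s²; v = 1730 cm/s = 17.30 m/s.
r = 362.3 m
362.3 m × (1 km / 1000 m) = 0.3623 km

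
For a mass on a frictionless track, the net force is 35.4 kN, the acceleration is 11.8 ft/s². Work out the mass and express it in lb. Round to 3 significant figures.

21700 lb

Rearranging: m = F/a.
F = 35.4 kN = 35400 N; a = 11.8 ft/s² = 3.597 m/s².
m = 9843 kg
9843 kg × (1 lb / 0.4536 kg) = 21699 lb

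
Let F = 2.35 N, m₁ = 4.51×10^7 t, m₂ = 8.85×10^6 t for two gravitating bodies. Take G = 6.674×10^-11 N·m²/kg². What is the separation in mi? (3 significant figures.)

Rearranging: r = √(G·m₁m₂/F).
F = 2.35 N; m₁ = 4.51×10^7 t = 4.510×10^10 kg; m₂ = 8.85×10^6 t = 8.850×10^9 kg; G = 6.674×10^-11 N·m²/kg².
r = 1.065×10^5 m
1.065×10^5 m × (1 mi / 1609 m) = 66.16 mi

66.2 mi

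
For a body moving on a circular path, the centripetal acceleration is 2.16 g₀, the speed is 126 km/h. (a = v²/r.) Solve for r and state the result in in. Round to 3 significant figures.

2280 in

Rearranging a = v²/r for r: r = v²/a.
a = 2.16 g₀ = 21.18 m/s²; v = 126 km/h = 35.00 m/s.
r = 57.83 m
57.83 m × (1 in / 0.02540 m) = 2277 in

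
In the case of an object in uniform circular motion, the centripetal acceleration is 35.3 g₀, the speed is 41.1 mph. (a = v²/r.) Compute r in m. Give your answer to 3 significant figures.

0.975 m

Rearranging: r = v²/a.
a = 35.3 g₀ = 346.2 m/s²; v = 41.1 mph = 18.37 m/s.
r = 0.9752 m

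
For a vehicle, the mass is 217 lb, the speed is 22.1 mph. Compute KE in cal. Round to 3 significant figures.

1150 cal

Directly: KE = ½mv².
m = 217 lb = 98.43 kg; v = 22.1 mph = 9.880 m/s.
KE = 4804 J
4804 J × (1 cal / 4.184 J) = 1148 cal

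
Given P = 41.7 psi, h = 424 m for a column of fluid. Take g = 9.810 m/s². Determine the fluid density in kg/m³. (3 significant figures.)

Rearranging: ρ = P/(g·h).
P = 41.7 psi = 2.875×10^5 Pa; h = 424 m; g = 9.810 m/s².
ρ = 69.12 kg/m³

69.1 kg/m³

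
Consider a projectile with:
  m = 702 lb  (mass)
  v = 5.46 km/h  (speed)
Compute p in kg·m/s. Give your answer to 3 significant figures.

483 kg·m/s

Directly: p = mv.
m = 702 lb = 318.4 kg; v = 5.46 km/h = 1.517 m/s.
p = 482.9 kg·m/s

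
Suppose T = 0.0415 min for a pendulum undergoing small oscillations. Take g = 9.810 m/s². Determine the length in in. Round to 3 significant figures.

Rearranging T = 2π√(L/g) for L: L = g·(T/2π)².
T = 0.0415 min = 2.490 s; g = 9.810 m/s².
L = 1.541 m
1.541 m × (1 in / 0.02540 m) = 60.66 in

60.7 in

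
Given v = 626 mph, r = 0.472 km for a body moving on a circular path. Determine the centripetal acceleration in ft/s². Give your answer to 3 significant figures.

544 ft/s²

Directly: a = v²/r.
v = 626 mph = 279.8 m/s; r = 0.472 km = 472.0 m.
a = 165.9 m/s²
165.9 m/s² × (1 ft/s² / 0.3048 m/s²) = 544.4 ft/s²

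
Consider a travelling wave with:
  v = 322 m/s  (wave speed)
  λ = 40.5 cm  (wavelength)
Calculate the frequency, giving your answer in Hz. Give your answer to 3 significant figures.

Rearranging: f = v/λ.
v = 322 m/s; λ = 40.5 cm = 0.4050 m.
f = 795.1 Hz

795 Hz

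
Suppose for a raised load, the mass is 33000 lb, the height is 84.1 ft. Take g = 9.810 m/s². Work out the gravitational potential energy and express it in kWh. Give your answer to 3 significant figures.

Directly: PE = mgh.
m = 33000 lb = 14969 kg; h = 84.1 ft = 25.63 m; g = 9.810 m/s².
PE = 3.764×10^6 J  (the unit combination reduces to kg·m²/s² = J)
3.764×10^6 J × (1 kWh / 3.600×10^6 J) = 1.046 kWh

1.05 kWh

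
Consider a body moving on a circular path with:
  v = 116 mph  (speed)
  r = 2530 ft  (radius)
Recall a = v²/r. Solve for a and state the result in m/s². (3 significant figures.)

a is given directly by: a = v²/r.
v = 116 mph = 51.86 m/s; r = 2530 ft = 771.1 m.
a = 3.487 m/s²

3.49 m/s²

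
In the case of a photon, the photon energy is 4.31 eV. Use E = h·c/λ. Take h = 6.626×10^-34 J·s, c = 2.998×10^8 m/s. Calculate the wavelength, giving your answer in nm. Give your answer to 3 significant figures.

288 nm

Rearranging: λ = hc/E.
E = 4.31 eV = 6.905×10^-19 J; h = 6.626×10^-34 J·s; c = 2.998×10^8 m/s.
λ = 2.877×10^-7 m
2.877×10^-7 m × (1 nm / 1.000×10^-9 m) = 287.7 nm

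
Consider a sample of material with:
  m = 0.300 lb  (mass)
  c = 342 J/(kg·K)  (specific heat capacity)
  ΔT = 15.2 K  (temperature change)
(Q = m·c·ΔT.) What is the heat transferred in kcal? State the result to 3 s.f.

0.169 kcal

Q is given directly by: Q = mcΔT.
m = 0.300 lb = 0.1361 kg; c = 342 J/(kg·K); ΔT = 15.2 K.
Q = 707.4 J
707.4 J × (1 kcal / 4184 J) = 0.1691 kcal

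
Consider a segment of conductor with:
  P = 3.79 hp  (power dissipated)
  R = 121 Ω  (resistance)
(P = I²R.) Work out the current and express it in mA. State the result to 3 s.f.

Rearranging P = I²R for I: I = √(P/R).
P = 3.79 hp = 2826 W; R = 121 Ω.
I = 4.833 A
4.833 A × (1 mA / 0.001000 A) = 4833 mA

4830 mA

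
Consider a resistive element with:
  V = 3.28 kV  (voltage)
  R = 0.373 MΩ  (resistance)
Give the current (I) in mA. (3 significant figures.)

Rearranging: I = V/R.
V = 3.28 kV = 3280 V; R = 0.373 MΩ = 3.730×10^5 Ω.
I = 0.008794 A
0.008794 A × (1 mA / 0.001000 A) = 8.794 mA

8.79 mA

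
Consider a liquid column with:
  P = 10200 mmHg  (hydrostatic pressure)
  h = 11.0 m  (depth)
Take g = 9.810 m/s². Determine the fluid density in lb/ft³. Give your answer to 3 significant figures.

Rearranging P = ρ·g·h for ρ: ρ = P/(g·h).
P = 10200 mmHg = 1.360×10^6 Pa; h = 11.0 m; g = 9.810 m/s².
ρ = 12602 kg/m³
12602 kg/m³ × (1 lb/ft³ / 16.02 kg/m³) = 786.7 lb/ft³

787 lb/ft³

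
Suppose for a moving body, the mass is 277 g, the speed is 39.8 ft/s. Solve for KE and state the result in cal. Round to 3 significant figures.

KE is given directly by: KE = ½mv².
m = 277 g = 0.2770 kg; v = 39.8 ft/s = 12.13 m/s.
KE = 20.38 J
20.38 J × (1 cal / 4.184 J) = 4.871 cal

4.87 cal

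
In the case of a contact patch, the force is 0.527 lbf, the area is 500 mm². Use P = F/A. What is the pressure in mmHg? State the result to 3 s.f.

35.2 mmHg

Directly: P = F/A.
F = 0.527 lbf = 2.344 N; A = 500 mm² = 5.000×10^-4 m².
P = 4688 Pa
4688 Pa × (1 mmHg / 133.3 Pa) = 35.17 mmHg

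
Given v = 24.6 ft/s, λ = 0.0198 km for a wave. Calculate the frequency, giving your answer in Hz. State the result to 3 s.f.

0.379 Hz

Rearranging v = f·λ for f: f = v/λ.
v = 24.6 ft/s = 7.498 m/s; λ = 0.0198 km = 19.80 m.
f = 0.3787 Hz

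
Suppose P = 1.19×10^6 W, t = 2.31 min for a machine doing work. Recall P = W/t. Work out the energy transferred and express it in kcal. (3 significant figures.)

39400 kcal

Rearranging: W = P·t.
P = 1.19×10^6 W; t = 2.31 min = 138.6 s.
W = 1.649×10^8 J
1.649×10^8 J × (1 kcal / 4184 J) = 39420 kcal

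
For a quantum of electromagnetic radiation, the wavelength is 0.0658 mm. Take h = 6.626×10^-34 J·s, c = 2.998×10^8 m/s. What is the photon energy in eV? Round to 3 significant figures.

E is given directly by: E = hc/λ.
λ = 0.0658 mm = 6.580×10^-5 m; h = 6.626×10^-34 J·s; c = 2.998×10^8 m/s.
E = 3.019×10^-21 J
3.019×10^-21 J × (1 eV / 1.602×10^-19 J) = 0.01884 eV

0.0188 eV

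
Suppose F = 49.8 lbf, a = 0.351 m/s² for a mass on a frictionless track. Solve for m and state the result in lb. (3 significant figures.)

1390 lb

From Newton's second law: m = F/a.
F = 49.8 lbf = 221.5 N; a = 0.351 m/s².
m = 631.1 kg
631.1 kg × (1 lb / 0.4536 kg) = 1391 lb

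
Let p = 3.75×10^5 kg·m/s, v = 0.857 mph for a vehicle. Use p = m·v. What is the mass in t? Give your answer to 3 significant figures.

Rearranging: m = p/v.
p = 3.75×10^5 kg·m/s; v = 0.857 mph = 0.3831 m/s.
m = 9.788×10^5 kg
9.788×10^5 kg × (1 t / 1000 kg) = 978.8 t

979 t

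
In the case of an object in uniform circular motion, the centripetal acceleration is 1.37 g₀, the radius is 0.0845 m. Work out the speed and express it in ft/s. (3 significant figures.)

Rearranging: v = √(a·r).
a = 1.37 g₀ = 13.44 m/s²; r = 0.0845 m.
v = 1.065 m/s
1.065 m/s × (1 ft/s / 0.3048 m/s) = 3.496 ft/s

3.50 ft/s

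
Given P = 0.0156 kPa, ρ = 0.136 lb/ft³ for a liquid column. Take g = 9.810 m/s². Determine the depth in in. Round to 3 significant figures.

28.7 in

Rearranging P = ρ·g·h for h: h = P/(ρ·g).
P = 0.0156 kPa = 15.60 Pa; ρ = 0.136 lb/ft³ = 2.179 kg/m³; g = 9.810 m/s².
h = 0.7300 m
0.7300 m × (1 in / 0.02540 m) = 28.74 in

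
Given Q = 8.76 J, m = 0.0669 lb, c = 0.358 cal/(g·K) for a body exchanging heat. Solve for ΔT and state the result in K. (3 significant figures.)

0.193 K

Rearranging Q = m·c·ΔT for ΔT: ΔT = Q/(m·c).
Q = 8.76 J; m = 0.0669 lb = 0.03035 kg; c = 0.358 cal/(g·K) = 1498 J/(kg·K).
ΔT = 0.1927 K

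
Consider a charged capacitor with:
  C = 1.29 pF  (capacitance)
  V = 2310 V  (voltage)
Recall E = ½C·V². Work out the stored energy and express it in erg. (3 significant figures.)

34.4 erg

E is given directly by: E = ½CV².
C = 1.29 pF = 1.290×10^-12 F; V = 2310 V.
E = 3.442×10^-6 J
3.442×10^-6 J × (1 erg / 1.000×10^-7 J) = 34.42 erg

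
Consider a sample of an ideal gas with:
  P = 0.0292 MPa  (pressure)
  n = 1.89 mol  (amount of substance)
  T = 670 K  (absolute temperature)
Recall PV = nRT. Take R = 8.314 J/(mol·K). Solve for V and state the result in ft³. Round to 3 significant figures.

12.7 ft³

From the ideal-gas law: V = nRT/P.
P = 0.0292 MPa = 29200 Pa; n = 1.89 mol; T = 670 K; R = 8.314 J/(mol·K).
V = 0.3605 m³
0.3605 m³ × (1 ft³ / 0.02832 m³) = 12.73 ft³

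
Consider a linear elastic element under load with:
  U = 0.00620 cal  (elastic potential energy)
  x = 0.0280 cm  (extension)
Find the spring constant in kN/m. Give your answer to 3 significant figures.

662 kN/m

Rearranging U = ½k·x² for k: k = 2U/x².
U = 0.00620 cal = 0.02594 J; x = 0.0280 cm = 2.800×10^-4 m.
k = 6.618×10^5 N/m
6.618×10^5 N/m × (1 kN/m / 1000 N/m) = 661.8 kN/m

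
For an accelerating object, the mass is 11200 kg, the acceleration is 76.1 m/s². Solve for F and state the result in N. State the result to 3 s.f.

From Newton's second law: F = m·a.
m = 11200 kg; a = 76.1 m/s².
F = 8.523×10^5 N

8.52×10^5 N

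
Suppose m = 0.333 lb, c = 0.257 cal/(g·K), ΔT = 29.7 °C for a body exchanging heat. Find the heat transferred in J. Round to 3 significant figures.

Directly: Q = mcΔT.
m = 0.333 lb = 0.1510 kg; c = 0.257 cal/(g·K) = 1075 J/(kg·K); ΔT = 29.7 °C = 29.70 K.
Q = 4824 J  (the unit combination reduces to kg·m²/s² = J)

4820 J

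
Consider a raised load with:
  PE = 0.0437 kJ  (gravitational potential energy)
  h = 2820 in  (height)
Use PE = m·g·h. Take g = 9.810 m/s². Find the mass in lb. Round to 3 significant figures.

Rearranging: m = PE/(g·h).
PE = 0.0437 kJ = 43.70 J; h = 2820 in = 71.63 m; g = 9.810 m/s².
m = 0.06219 kg
0.06219 kg × (1 lb / 0.4536 kg) = 0.1371 lb

0.137 lb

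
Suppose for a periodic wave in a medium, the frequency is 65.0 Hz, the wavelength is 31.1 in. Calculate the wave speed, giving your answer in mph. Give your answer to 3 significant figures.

115 mph

Directly: v = fλ.
f = 65.0 Hz; λ = 31.1 in = 0.7899 m.
v = 51.35 m/s
51.35 m/s × (1 mph / 0.4470 m/s) = 114.9 mph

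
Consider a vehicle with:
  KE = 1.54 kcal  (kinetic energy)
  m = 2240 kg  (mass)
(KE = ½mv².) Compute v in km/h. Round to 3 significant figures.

8.63 km/h

Solving KE = ½mv² for v: v = √(2·KE/m).
KE = 1.54 kcal = 6443 J; m = 2240 kg.
v = 2.399 m/s
2.399 m/s × (1 km/h / 0.2778 m/s) = 8.635 km/h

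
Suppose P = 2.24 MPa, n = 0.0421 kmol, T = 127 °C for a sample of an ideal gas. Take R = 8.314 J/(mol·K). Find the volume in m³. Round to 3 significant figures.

From the ideal-gas law: V = nRT/P.
P = 2.24 MPa = 2.240×10^6 Pa; n = 0.0421 kmol = 42.10 mol; T = 127 °C = 400.1 K; R = 8.314 J/(mol·K).
V = 0.06253 m³

0.0625 m³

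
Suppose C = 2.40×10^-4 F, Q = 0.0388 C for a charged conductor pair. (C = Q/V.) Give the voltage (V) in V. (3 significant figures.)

Solving C = Q/V for V: V = Q/C.
C = 2.40×10^-4 F; Q = 0.0388 C.
V = 161.7 V

162 V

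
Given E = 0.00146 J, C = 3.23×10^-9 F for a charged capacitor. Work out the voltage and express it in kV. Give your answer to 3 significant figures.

0.951 kV

Solving E = ½C·V² for V: V = √(2E/C).
E = 0.00146 J; C = 3.23×10^-9 F.
V = 950.8 V
950.8 V × (1 kV / 1000 V) = 0.9508 kV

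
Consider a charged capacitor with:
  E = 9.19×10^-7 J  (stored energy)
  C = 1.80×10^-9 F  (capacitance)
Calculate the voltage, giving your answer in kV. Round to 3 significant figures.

Solving E = ½C·V² for V: V = √(2E/C).
E = 9.19×10^-7 J; C = 1.80×10^-9 F.
V = 31.95 V  (the unit combination reduces to kg·m²/(A·s³) = V)
31.95 V × (1 kV / 1000 V) = 0.03195 kV

0.0320 kV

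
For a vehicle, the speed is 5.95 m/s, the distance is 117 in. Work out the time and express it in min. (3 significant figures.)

0.00832 min

Rearranging: t = d/v.
v = 5.95 m/s; d = 117 in = 2.972 m.
t = 0.4995 s
0.4995 s × (1 min / 60.00 s) = 0.008324 min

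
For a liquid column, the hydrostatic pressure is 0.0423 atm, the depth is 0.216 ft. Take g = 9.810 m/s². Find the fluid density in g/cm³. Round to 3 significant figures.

Rearranging: ρ = P/(g·h).
P = 0.0423 atm = 4286 Pa; h = 0.216 ft = 0.06584 m; g = 9.810 m/s².
ρ = 6636 kg/m³
6636 kg/m³ × (1 g/cm³ / 1000 kg/m³) = 6.636 g/cm³

6.64 g/cm³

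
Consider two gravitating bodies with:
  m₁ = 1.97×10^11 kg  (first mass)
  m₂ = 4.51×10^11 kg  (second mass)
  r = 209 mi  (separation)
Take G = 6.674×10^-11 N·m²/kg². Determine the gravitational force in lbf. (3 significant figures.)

11.8 lbf

From Newton's law of gravitation: F = Gm₁m₂/r².
m₁ = 1.97×10^11 kg; m₂ = 4.51×10^11 kg; r = 209 mi = 3.364×10^5 m; G = 6.674×10^-11 N·m²/kg².
F = 52.41 N  (the unit combination reduces to kg·m/s² = N)
52.41 N × (1 lbf / 4.448 N) = 11.78 lbf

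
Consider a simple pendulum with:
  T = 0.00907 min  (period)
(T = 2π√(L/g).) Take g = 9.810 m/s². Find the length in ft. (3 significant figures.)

0.241 ft

Rearranging: L = g·(T/2π)².
T = 0.00907 min = 0.5442 s; g = 9.810 m/s².
L = 0.07359 m
0.07359 m × (1 ft / 0.3048 m) = 0.2414 ft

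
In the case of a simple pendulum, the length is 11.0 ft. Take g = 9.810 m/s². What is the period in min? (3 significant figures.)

0.0612 min

T is given directly by: T = 2π√(L/g).
L = 11.0 ft = 3.353 m; g = 9.810 m/s².
T = 3.673 s
3.673 s × (1 min / 60.00 s) = 0.06122 min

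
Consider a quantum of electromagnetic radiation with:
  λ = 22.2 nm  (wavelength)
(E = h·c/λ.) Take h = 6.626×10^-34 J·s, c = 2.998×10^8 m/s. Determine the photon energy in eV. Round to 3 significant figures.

55.8 eV

Directly: E = hc/λ.
λ = 22.2 nm = 2.220×10^-8 m; h = 6.626×10^-34 J·s; c = 2.998×10^8 m/s.
E = 8.948×10^-18 J
8.948×10^-18 J × (1 eV / 1.602×10^-19 J) = 55.85 eV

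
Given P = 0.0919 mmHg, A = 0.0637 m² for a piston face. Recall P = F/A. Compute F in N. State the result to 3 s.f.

0.780 N

Rearranging: F = P·A.
P = 0.0919 mmHg = 12.25 Pa; A = 0.0637 m².
F = 0.7805 N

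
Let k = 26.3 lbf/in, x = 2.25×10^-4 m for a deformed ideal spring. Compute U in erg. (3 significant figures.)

Directly: U = ½kx².
k = 26.3 lbf/in = 4606 N/m; x = 2.25×10^-4 m.
U = 1.166×10^-4 J
1.166×10^-4 J × (1 erg / 1.000×10^-7 J) = 1166 erg

1170 erg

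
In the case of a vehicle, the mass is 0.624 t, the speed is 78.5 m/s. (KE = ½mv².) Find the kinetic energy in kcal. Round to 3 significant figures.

KE is given directly by: KE = ½mv².
m = 0.624 t = 624.0 kg; v = 78.5 m/s.
KE = 1.923×10^6 J
1.923×10^6 J × (1 kcal / 4184 J) = 459.5 kcal

460 kcal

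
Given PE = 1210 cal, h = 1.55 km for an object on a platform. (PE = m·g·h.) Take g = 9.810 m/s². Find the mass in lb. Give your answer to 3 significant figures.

Rearranging PE = m·g·h for m: m = PE/(g·h).
PE = 1210 cal = 5063 J; h = 1.55 km = 1550 m; g = 9.810 m/s².
m = 0.3329 kg
0.3329 kg × (1 lb / 0.4536 kg) = 0.7340 lb

0.734 lb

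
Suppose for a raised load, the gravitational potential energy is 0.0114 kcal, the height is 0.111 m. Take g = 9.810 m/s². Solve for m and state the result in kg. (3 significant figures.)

Rearranging: m = PE/(g·h).
PE = 0.0114 kcal = 47.70 J; h = 0.111 m; g = 9.810 m/s².
m = 43.80 kg

43.8 kg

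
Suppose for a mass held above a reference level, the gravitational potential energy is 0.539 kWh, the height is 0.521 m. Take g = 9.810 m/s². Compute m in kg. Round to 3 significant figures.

Rearranging PE = m·g·h for m: m = PE/(g·h).
PE = 0.539 kWh = 1.940×10^6 J; h = 0.521 m; g = 9.810 m/s².
m = 3.797×10^5 kg

3.80×10^5 kg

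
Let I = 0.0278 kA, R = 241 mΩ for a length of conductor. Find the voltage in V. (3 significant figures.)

6.70 V

From Ohm's law: V = IR.
I = 0.0278 kA = 27.80 A; R = 241 mΩ = 0.2410 Ω.
V = 6.700 V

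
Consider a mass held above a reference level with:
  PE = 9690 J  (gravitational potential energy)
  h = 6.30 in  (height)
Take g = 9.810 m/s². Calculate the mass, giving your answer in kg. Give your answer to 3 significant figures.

Rearranging: m = PE/(g·h).
PE = 9690 J; h = 6.30 in = 0.1600 m; g = 9.810 m/s².
m = 6173 kg

6170 kg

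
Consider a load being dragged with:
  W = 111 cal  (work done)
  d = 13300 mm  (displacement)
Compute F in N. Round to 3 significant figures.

34.9 N

Rearranging W = F·d for F: F = W/d.
W = 111 cal = 464.4 J; d = 13300 mm = 13.30 m.
F = 34.92 N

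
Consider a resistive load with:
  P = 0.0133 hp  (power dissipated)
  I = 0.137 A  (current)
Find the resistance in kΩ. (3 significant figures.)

Rearranging P = I²R for R: R = P/I².
P = 0.0133 hp = 9.918 W; I = 0.137 A.
R = 528.4 Ω
528.4 Ω × (1 kΩ / 1000 Ω) = 0.5284 kΩ

0.528 kΩ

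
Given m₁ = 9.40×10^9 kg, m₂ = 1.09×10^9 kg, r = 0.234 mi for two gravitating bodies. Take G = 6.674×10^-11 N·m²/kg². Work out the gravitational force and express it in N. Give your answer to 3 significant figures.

From Newton's law of gravitation: F = Gm₁m₂/r².
m₁ = 9.40×10^9 kg; m₂ = 1.09×10^9 kg; r = 0.234 mi = 376.6 m; G = 6.674×10^-11 N·m²/kg².
F = 4822 N

4820 N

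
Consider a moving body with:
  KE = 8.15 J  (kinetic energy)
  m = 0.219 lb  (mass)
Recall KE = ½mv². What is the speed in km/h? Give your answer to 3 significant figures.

Solving KE = ½mv² for v: v = √(2·KE/m).
KE = 8.15 J; m = 0.219 lb = 0.09934 kg.
v = 12.81 m/s
12.81 m/s × (1 km/h / 0.2778 m/s) = 46.11 km/h

46.1 km/h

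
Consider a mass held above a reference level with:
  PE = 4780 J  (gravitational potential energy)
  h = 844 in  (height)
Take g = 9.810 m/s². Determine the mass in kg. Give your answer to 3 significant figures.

Rearranging: m = PE/(g·h).
PE = 4780 J; h = 844 in = 21.44 m; g = 9.810 m/s².
m = 22.73 kg

22.7 kg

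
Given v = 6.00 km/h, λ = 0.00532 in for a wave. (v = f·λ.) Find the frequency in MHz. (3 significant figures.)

Rearranging v = f·λ for f: f = v/λ.
v = 6.00 km/h = 1.667 m/s; λ = 0.00532 in = 1.351×10^-4 m.
f = 12334 Hz
12334 Hz × (1 MHz / 1.000×10^6 Hz) = 0.01233 MHz

0.0123 MHz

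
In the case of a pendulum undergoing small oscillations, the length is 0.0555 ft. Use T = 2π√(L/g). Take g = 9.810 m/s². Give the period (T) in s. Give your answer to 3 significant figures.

0.261 s

Directly: T = 2π√(L/g).
L = 0.0555 ft = 0.01692 m; g = 9.810 m/s².
T = 0.2609 s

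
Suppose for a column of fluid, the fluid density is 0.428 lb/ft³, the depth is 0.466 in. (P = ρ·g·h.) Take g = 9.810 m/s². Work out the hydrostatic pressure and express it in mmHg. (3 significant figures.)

P is given directly by: P = ρgh.
ρ = 0.428 lb/ft³ = 6.856 kg/m³; h = 0.466 in = 0.01184 m; g = 9.810 m/s².
P = 0.7961 Pa
0.7961 Pa × (1 mmHg / 133.3 Pa) = 0.005971 mmHg

0.00597 mmHg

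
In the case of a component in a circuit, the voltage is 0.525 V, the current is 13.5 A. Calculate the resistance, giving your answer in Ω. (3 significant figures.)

0.0389 Ω

Solving V = I·R for R: R = V/I.
V = 0.525 V; I = 13.5 A.
R = 0.03889 Ω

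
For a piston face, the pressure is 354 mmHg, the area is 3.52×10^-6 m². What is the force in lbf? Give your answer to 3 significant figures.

Rearranging P = F/A for F: F = P·A.
P = 354 mmHg = 47196 Pa; A = 3.52×10^-6 m².
F = 0.1661 N
0.1661 N × (1 lbf / 4.448 N) = 0.03735 lbf

0.0373 lbf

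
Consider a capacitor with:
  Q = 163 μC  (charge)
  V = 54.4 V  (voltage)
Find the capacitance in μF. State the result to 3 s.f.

3.00 μF

C is given directly by: C = Q/V.
Q = 163 μC = 1.630×10^-4 C; V = 54.4 V.
C = 2.996×10^-6 F
2.996×10^-6 F × (1 μF / 1.000×10^-6 F) = 2.996 μF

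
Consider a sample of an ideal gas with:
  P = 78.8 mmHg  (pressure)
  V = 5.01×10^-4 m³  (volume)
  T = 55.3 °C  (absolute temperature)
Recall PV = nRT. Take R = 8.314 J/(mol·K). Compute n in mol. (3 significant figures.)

0.00193 mol

From the ideal-gas law: n = PV/(RT).
P = 78.8 mmHg = 10506 Pa; V = 5.01×10^-4 m³; T = 55.3 °C = 328.4 K; R = 8.314 J/(mol·K).
n = 0.001927 mol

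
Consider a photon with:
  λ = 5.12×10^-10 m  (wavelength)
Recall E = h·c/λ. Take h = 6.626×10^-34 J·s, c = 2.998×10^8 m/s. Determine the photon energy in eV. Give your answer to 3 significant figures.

2420 eV

E is given directly by: E = hc/λ.
λ = 5.12×10^-10 m; h = 6.626×10^-34 J·s; c = 2.998×10^8 m/s.
E = 3.880×10^-16 J  (the unit combination reduces to kg·m²/s² = J)
3.880×10^-16 J × (1 eV / 1.602×10^-19 J) = 2422 eV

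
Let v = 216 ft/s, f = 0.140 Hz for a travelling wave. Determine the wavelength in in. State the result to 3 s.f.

Rearranging: λ = v/f.
v = 216 ft/s = 65.84 m/s; f = 0.140 Hz.
λ = 470.3 m
470.3 m × (1 in / 0.02540 m) = 18514 in

18500 in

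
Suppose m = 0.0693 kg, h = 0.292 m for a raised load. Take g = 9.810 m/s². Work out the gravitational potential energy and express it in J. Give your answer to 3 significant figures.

PE is given directly by: PE = mgh.
m = 0.0693 kg; h = 0.292 m; g = 9.810 m/s².
PE = 0.1985 J

0.199 J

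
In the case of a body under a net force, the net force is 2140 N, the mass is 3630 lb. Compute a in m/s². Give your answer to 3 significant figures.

1.30 m/s²

From Newton's second law: a = F/m.
F = 2140 N; m = 3630 lb = 1647 kg.
a = 1.300 m/s²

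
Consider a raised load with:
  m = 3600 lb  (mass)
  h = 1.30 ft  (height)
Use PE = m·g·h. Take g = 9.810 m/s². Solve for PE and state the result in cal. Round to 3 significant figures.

1520 cal

PE is given directly by: PE = mgh.
m = 3600 lb = 1633 kg; h = 1.30 ft = 0.3962 m; g = 9.810 m/s².
PE = 6347 J
6347 J × (1 cal / 4.184 J) = 1517 cal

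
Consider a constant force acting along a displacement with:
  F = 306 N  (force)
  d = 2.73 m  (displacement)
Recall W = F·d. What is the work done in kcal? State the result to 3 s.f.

0.200 kcal

Directly: W = F·d.
F = 306 N; d = 2.73 m.
W = 835.4 J
835.4 J × (1 kcal / 4184 J) = 0.1997 kcal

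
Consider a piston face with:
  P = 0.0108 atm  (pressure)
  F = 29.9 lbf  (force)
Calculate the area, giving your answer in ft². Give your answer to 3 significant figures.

1.31 ft²

Rearranging P = F/A for A: A = F/P.
P = 0.0108 atm = 1094 Pa; F = 29.9 lbf = 133.0 N.
A = 0.1215 m²
0.1215 m² × (1 ft² / 0.09290 m²) = 1.308 ft²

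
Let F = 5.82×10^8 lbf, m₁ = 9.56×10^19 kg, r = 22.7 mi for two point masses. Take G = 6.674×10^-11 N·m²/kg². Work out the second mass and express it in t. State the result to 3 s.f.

From Newton's law of gravitation: m₂ = F·r²/(G·m₁).
F = 5.82×10^8 lbf = 2.589×10^9 N; m₁ = 9.56×10^19 kg; r = 22.7 mi = 36532 m; G = 6.674×10^-11 N·m²/kg².
m₂ = 5.415×10^8 kg
5.415×10^8 kg × (1 t / 1000 kg) = 5.415×10^5 t

5.42×10^5 t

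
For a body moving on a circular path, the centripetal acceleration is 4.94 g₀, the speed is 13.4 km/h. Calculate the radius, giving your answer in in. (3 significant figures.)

Solving a = v²/r for r: r = v²/a.
a = 4.94 g₀ = 48.44 m/s²; v = 13.4 km/h = 3.722 m/s.
r = 0.2860 m
0.2860 m × (1 in / 0.02540 m) = 11.26 in

11.3 in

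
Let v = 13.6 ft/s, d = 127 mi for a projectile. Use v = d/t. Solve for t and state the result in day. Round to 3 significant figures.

0.571 day

Rearranging v = d/t for t: t = d/v.
v = 13.6 ft/s = 4.145 m/s; d = 127 mi = 2.044×10^5 m.
t = 49306 s
49306 s × (1 day / 86400 s) = 0.5707 day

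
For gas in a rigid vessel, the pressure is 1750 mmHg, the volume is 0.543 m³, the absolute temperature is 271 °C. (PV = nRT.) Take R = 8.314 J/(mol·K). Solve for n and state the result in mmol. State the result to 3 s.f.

28000 mmol

Rearranging: n = PV/(RT).
P = 1750 mmHg = 2.333×10^5 Pa; V = 0.543 m³; T = 271 °C = 544.1 K; R = 8.314 J/(mol·K).
n = 28.00 mol
28.00 mol × (1 mmol / 0.001000 mol) = 28003 mmol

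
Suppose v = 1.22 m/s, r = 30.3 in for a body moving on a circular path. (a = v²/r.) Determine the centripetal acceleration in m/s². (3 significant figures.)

a is given directly by: a = v²/r.
v = 1.22 m/s; r = 30.3 in = 0.7696 m.
a = 1.934 m/s²

1.93 m/s²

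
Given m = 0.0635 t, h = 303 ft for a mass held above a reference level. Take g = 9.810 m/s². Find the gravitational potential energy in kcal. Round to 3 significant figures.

Directly: PE = mgh.
m = 0.0635 t = 63.50 kg; h = 303 ft = 92.35 m; g = 9.810 m/s².
PE = 57531 J
57531 J × (1 kcal / 4184 J) = 13.75 kcal

13.8 kcal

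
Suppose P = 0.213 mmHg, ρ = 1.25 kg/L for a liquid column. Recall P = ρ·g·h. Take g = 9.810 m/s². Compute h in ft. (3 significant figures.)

0.00760 ft

Rearranging P = ρ·g·h for h: h = P/(ρ·g).
P = 0.213 mmHg = 28.40 Pa; ρ = 1.25 kg/L = 1250 kg/m³; g = 9.810 m/s².
h = 0.002316 m
0.002316 m × (1 ft / 0.3048 m) = 0.007598 ft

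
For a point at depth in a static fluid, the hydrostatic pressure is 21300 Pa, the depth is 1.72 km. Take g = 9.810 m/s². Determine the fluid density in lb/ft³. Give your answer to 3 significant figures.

Rearranging: ρ = P/(g·h).
P = 21300 Pa; h = 1.72 km = 1720 m; g = 9.810 m/s².
ρ = 1.262 kg/m³
1.262 kg/m³ × (1 lb/ft³ / 16.02 kg/m³) = 0.07881 lb/ft³

0.0788 lb/ft³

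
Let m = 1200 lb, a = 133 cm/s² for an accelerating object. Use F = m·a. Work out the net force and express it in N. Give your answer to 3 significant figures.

From Newton's second law: F = m·a.
m = 1200 lb = 544.3 kg; a = 133 cm/s² = 1.330 m/s².
F = 723.9 N

724 N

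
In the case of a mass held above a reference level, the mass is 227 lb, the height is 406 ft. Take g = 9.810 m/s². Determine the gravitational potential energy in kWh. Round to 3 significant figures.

PE is given directly by: PE = mgh.
m = 227 lb = 103.0 kg; h = 406 ft = 123.7 m; g = 9.810 m/s².
PE = 1.250×10^5 J
1.250×10^5 J × (1 kWh / 3.600×10^6 J) = 0.03472 kWh

0.0347 kWh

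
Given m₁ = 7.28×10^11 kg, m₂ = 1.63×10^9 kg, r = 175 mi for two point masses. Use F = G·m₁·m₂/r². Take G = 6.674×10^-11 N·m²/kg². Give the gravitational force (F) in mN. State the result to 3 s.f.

998 mN

Directly: F = Gm₁m₂/r².
m₁ = 7.28×10^11 kg; m₂ = 1.63×10^9 kg; r = 175 mi = 2.816×10^5 m; G = 6.674×10^-11 N·m²/kg².
F = 0.9985 N
0.9985 N × (1 mN / 0.001000 N) = 998.5 mN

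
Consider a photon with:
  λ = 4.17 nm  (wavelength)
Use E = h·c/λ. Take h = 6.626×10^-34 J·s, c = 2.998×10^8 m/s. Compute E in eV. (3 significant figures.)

297 eV

E is given directly by: E = hc/λ.
λ = 4.17 nm = 4.170×10^-9 m; h = 6.626×10^-34 J·s; c = 2.998×10^8 m/s.
E = 4.764×10^-17 J
4.764×10^-17 J × (1 eV / 1.602×10^-19 J) = 297.3 eV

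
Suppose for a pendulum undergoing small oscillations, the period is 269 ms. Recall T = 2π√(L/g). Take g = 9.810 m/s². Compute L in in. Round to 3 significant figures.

0.708 in

Rearranging: L = g·(T/2π)².
T = 269 ms = 0.2690 s; g = 9.810 m/s².
L = 0.01798 m
0.01798 m × (1 in / 0.02540 m) = 0.7079 in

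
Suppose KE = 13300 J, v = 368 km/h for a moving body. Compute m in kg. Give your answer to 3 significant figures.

Solving KE = ½mv² for m: m = 2·KE/v².
KE = 13300 J; v = 368 km/h = 102.2 m/s.
m = 2.546 kg

2.55 kg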